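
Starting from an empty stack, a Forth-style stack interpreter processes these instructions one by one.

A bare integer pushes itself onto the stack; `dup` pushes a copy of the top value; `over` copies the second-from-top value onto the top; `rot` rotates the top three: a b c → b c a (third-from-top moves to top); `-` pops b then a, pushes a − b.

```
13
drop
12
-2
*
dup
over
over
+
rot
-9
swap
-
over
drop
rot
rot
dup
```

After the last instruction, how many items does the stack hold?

13   : [13]
drop : []
12   : [12]
-2   : [12, -2]
*    : [-24]
dup  : [-24, -24]
over : [-24, -24, -24]
over : [-24, -24, -24, -24]
+    : [-24, -24, -48]
rot  : [-24, -48, -24]
-9   : [-24, -48, -24, -9]
swap : [-24, -48, -9, -24]
-    : [-24, -48, 15]
over : [-24, -48, 15, -48]
drop : [-24, -48, 15]
rot  : [-48, 15, -24]
rot  : [15, -24, -48]
dup  : [15, -24, -48, -48]

4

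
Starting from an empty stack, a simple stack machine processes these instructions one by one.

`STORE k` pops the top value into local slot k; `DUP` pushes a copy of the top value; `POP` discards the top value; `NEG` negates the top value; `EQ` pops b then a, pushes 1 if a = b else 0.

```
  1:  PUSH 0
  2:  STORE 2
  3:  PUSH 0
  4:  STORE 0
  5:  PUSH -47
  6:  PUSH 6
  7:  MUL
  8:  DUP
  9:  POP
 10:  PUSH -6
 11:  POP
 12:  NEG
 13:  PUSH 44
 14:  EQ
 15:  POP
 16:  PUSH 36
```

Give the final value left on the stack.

PUSH 0   → [0]
STORE 2  → []
PUSH 0   → [0]
STORE 0  → []
PUSH -47 → [-47]
PUSH 6   → [-47, 6]
MUL      → [-282]
DUP      → [-282, -282]
POP      → [-282]
PUSH -6  → [-282, -6]
POP      → [-282]
NEG      → [282]
PUSH 44  → [282, 44]
EQ       → [0]
POP      → []
PUSH 36  → [36]

36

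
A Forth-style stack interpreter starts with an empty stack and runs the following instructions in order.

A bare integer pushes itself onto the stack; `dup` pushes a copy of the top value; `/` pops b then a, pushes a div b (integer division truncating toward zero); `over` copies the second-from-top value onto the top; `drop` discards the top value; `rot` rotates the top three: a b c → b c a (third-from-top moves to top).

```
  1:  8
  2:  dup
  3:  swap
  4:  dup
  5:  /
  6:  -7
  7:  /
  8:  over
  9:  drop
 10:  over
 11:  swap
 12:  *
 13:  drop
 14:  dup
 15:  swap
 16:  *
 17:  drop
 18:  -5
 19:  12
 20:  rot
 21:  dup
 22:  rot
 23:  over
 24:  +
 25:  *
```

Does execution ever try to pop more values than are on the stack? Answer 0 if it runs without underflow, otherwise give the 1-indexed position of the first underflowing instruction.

20

8     8
dup   8 8
swap  8 8
dup   8 8 8
/     8 1
-7    8 1 -7
/     8 0
over  8 0 8
drop  8 0
over  8 0 8
swap  8 8 0
*     8 0
drop  8
dup   8 8
swap  8 8
*     64
drop  (empty)
-5    -5
12    -5 12
rot  — needs 3 operands, stack has 2 → underflow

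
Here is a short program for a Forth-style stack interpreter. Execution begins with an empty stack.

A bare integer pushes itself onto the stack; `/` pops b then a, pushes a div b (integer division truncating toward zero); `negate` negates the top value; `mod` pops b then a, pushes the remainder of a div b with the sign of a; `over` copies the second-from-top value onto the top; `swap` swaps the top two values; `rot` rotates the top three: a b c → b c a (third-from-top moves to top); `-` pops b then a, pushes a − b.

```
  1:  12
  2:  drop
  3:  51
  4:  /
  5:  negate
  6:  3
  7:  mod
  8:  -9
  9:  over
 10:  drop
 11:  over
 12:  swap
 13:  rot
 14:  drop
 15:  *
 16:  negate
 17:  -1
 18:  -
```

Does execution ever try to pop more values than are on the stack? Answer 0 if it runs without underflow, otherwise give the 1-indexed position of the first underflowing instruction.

12    12
drop  (empty)
51    51
/  — needs 2 operands, stack has 1 → underflow

4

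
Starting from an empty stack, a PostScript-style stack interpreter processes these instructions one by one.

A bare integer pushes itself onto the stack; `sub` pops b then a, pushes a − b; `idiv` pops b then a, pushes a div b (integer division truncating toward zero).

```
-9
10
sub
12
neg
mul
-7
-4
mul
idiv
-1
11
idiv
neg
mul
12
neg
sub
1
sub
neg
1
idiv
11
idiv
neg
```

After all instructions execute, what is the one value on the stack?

-9   -> -9
10   -> -9 10
sub  -> -19
12   -> -19 12
neg  -> -19 -12
mul  -> 228
-7   -> 228 -7
-4   -> 228 -7 -4
mul  -> 228 28
idiv -> 8
-1   -> 8 -1
11   -> 8 -1 11
idiv -> 8 0
neg  -> 8 0
mul  -> 0
12   -> 0 12
neg  -> 0 -12
sub  -> 12
1    -> 12 1
sub  -> 11
neg  -> -11
1    -> -11 1
idiv -> -11
11   -> -11 11
idiv -> -1
neg  -> 1

1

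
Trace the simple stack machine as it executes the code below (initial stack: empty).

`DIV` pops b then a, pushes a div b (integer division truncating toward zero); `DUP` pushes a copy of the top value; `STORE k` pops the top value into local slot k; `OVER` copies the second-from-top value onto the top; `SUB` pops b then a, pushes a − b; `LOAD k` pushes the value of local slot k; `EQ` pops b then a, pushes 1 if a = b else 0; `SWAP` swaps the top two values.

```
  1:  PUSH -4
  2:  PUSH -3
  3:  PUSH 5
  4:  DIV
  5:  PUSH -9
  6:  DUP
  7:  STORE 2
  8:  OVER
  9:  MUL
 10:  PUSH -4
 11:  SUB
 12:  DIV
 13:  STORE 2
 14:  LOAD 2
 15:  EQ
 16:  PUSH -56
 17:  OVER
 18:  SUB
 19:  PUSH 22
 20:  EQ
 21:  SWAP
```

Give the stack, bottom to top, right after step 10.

[-4, 0, 0, -4]

PUSH -4  [-4]
PUSH -3  [-4, -3]
PUSH 5   [-4, -3, 5]
DIV      [-4, 0]
PUSH -9  [-4, 0, -9]
DUP      [-4, 0, -9, -9]
STORE 2  [-4, 0, -9]
OVER     [-4, 0, -9, 0]
MUL      [-4, 0, 0]
PUSH -4  [-4, 0, 0, -4]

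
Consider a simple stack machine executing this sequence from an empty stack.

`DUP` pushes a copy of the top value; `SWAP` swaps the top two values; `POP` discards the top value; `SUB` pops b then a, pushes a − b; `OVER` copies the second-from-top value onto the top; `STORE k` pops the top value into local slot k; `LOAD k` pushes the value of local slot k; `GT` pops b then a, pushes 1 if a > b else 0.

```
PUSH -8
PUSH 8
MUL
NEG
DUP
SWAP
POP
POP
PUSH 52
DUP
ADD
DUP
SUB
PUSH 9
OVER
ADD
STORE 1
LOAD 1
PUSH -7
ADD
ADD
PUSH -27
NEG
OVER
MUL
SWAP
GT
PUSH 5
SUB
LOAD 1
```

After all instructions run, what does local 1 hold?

PUSH -8   [-8]
PUSH 8    [-8, 8]
MUL       [-64]
NEG       [64]
DUP       [64, 64]
SWAP      [64, 64]
POP       [64]
POP       []
PUSH 52   [52]
DUP       [52, 52]
ADD       [104]
DUP       [104, 104]
SUB       [0]
PUSH 9    [0, 9]
OVER      [0, 9, 0]
ADD       [0, 9]
STORE 1   [0]
LOAD 1    [0, 9]
PUSH -7   [0, 9, -7]
ADD       [0, 2]
ADD       [2]
PUSH -27  [2, -27]
NEG       [2, 27]
OVER      [2, 27, 2]
MUL       [2, 54]
SWAP      [54, 2]
GT        [1]
PUSH 5    [1, 5]
SUB       [-4]
LOAD 1    [-4, 9]

9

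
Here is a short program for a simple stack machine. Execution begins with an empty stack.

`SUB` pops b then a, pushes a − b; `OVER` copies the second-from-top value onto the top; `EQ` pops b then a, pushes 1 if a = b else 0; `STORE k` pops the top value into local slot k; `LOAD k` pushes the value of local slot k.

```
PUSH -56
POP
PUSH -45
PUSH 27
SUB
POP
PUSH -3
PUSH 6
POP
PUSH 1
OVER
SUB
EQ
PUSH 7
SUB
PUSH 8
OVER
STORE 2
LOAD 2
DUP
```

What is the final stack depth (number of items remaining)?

PUSH -56 → [-56]
POP      → []
PUSH -45 → [-45]
PUSH 27  → [-45, 27]
SUB      → [-72]
POP      → []
PUSH -3  → [-3]
PUSH 6   → [-3, 6]
POP      → [-3]
PUSH 1   → [-3, 1]
OVER     → [-3, 1, -3]
SUB      → [-3, 4]
EQ       → [0]
PUSH 7   → [0, 7]
SUB      → [-7]
PUSH 8   → [-7, 8]
OVER     → [-7, 8, -7]
STORE 2  → [-7, 8]
LOAD 2   → [-7, 8, -7]
DUP      → [-7, 8, -7, -7]

4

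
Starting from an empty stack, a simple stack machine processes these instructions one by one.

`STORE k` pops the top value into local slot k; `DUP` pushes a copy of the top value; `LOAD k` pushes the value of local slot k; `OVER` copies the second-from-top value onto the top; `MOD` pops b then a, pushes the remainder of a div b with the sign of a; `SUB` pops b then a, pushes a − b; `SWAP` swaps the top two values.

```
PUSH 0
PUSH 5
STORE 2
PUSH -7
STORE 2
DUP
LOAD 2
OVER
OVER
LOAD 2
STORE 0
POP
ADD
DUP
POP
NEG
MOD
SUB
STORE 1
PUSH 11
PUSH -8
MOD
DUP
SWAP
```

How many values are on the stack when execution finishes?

2

PUSH 0   [0]
PUSH 5   [0, 5]
STORE 2  [0]
PUSH -7  [0, -7]
STORE 2  [0]
DUP      [0, 0]
LOAD 2   [0, 0, -7]
OVER     [0, 0, -7, 0]
OVER     [0, 0, -7, 0, -7]
LOAD 2   [0, 0, -7, 0, -7, -7]
STORE 0  [0, 0, -7, 0, -7]
POP      [0, 0, -7, 0]
ADD      [0, 0, -7]
DUP      [0, 0, -7, -7]
POP      [0, 0, -7]
NEG      [0, 0, 7]
MOD      [0, 0]
SUB      [0]
STORE 1  []
PUSH 11  [11]
PUSH -8  [11, -8]
MOD      [3]
DUP      [3, 3]
SWAP     [3, 3]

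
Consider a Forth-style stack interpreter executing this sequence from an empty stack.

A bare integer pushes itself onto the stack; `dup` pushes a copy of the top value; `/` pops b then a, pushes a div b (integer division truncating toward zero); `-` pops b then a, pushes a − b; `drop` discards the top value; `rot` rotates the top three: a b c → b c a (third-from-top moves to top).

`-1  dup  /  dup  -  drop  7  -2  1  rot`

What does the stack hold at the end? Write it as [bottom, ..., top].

[-2, 1, 7]

-1   : [-1]
dup  : [-1, -1]
/    : [1]
dup  : [1, 1]
-    : [0]
drop : []
7    : [7]
-2   : [7, -2]
1    : [7, -2, 1]
rot  : [-2, 1, 7]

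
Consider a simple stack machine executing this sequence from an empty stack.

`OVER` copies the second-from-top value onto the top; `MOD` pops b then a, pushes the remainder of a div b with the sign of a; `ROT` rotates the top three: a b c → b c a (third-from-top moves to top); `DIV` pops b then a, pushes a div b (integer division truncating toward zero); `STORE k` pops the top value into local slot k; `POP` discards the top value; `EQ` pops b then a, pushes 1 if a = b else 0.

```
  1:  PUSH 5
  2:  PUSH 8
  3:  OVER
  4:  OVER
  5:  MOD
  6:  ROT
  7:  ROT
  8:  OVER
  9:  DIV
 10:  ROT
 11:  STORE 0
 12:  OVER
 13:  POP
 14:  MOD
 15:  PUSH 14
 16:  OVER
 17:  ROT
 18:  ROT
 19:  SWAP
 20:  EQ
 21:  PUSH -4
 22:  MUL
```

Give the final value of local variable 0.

5

PUSH 5  → 5
PUSH 8  → 5 8
OVER    → 5 8 5
OVER    → 5 8 5 8
MOD     → 5 8 5
ROT     → 8 5 5
ROT     → 5 5 8
OVER    → 5 5 8 5
DIV     → 5 5 1
ROT     → 5 1 5
STORE 0 → 5 1
OVER    → 5 1 5
POP     → 5 1
MOD     → 0
PUSH 14 → 0 14
OVER    → 0 14 0
ROT     → 14 0 0
ROT     → 0 0 14
SWAP    → 0 14 0
EQ      → 0 0
PUSH -4 → 0 0 -4
MUL     → 0 0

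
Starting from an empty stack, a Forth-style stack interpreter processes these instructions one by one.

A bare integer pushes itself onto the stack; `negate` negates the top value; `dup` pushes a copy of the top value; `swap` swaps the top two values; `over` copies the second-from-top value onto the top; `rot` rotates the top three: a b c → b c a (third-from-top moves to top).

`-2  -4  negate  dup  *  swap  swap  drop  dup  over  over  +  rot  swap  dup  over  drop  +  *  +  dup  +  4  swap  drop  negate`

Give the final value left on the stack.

-2     → [-2]
-4     → [-2, -4]
negate → [-2, 4]
dup    → [-2, 4, 4]
*      → [-2, 16]
swap   → [16, -2]
swap   → [-2, 16]
drop   → [-2]
dup    → [-2, -2]
over   → [-2, -2, -2]
over   → [-2, -2, -2, -2]
+      → [-2, -2, -4]
rot    → [-2, -4, -2]
swap   → [-2, -2, -4]
dup    → [-2, -2, -4, -4]
over   → [-2, -2, -4, -4, -4]
drop   → [-2, -2, -4, -4]
+      → [-2, -2, -8]
*      → [-2, 16]
+      → [14]
dup    → [14, 14]
+      → [28]
4      → [28, 4]
swap   → [4, 28]
drop   → [4]
negate → [-4]

-4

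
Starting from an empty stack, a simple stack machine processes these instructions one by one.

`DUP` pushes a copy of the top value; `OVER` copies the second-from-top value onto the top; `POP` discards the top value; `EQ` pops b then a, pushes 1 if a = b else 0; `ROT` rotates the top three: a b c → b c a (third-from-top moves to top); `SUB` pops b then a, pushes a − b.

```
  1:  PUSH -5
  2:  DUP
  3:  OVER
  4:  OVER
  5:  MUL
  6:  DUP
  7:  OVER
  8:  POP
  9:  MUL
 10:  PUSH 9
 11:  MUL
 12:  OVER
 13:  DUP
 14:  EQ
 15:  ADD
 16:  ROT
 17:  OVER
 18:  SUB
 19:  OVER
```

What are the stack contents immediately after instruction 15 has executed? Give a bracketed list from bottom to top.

[-5, -5, 5626]

PUSH -5 → [-5]
DUP     → [-5, -5]
OVER    → [-5, -5, -5]
OVER    → [-5, -5, -5, -5]
MUL     → [-5, -5, 25]
DUP     → [-5, -5, 25, 25]
OVER    → [-5, -5, 25, 25, 25]
POP     → [-5, -5, 25, 25]
MUL     → [-5, -5, 625]
PUSH 9  → [-5, -5, 625, 9]
MUL     → [-5, -5, 5625]
OVER    → [-5, -5, 5625, -5]
DUP     → [-5, -5, 5625, -5, -5]
EQ      → [-5, -5, 5625, 1]
ADD     → [-5, -5, 5626]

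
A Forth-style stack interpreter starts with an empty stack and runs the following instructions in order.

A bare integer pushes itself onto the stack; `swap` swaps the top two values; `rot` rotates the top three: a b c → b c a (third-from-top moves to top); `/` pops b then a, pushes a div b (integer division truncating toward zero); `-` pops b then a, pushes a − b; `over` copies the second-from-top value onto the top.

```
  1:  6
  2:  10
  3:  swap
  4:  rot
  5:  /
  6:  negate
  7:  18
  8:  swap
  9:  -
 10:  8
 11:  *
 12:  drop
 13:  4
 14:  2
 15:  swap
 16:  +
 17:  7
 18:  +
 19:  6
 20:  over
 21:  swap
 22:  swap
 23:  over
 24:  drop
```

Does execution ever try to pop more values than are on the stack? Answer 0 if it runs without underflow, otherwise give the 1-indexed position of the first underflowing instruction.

6    : 6
10   : 6 10
swap : 10 6
rot  — needs 3 operands, stack has 2 → underflow

4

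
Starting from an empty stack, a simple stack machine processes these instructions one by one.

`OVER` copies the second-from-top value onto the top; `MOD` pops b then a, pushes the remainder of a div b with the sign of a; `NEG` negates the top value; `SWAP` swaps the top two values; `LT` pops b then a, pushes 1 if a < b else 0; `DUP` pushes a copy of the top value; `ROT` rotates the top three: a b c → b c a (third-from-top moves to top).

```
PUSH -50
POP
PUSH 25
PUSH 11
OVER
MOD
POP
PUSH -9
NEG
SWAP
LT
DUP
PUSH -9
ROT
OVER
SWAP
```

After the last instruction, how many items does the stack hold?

PUSH -50 → -50
POP      → (empty)
PUSH 25  → 25
PUSH 11  → 25 11
OVER     → 25 11 25
MOD      → 25 11
POP      → 25
PUSH -9  → 25 -9
NEG      → 25 9
SWAP     → 9 25
LT       → 1
DUP      → 1 1
PUSH -9  → 1 1 -9
ROT      → 1 -9 1
OVER     → 1 -9 1 -9
SWAP     → 1 -9 -9 1

4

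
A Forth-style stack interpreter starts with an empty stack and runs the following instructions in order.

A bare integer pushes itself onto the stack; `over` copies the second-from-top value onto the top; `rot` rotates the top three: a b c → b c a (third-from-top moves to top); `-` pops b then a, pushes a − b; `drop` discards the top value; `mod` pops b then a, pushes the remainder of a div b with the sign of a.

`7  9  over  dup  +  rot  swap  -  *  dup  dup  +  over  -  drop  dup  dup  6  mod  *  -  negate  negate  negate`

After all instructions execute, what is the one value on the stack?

252

7      -> [7]
9      -> [7, 9]
over   -> [7, 9, 7]
dup    -> [7, 9, 7, 7]
+      -> [7, 9, 14]
rot    -> [9, 14, 7]
swap   -> [9, 7, 14]
-      -> [9, -7]
*      -> [-63]
dup    -> [-63, -63]
dup    -> [-63, -63, -63]
+      -> [-63, -126]
over   -> [-63, -126, -63]
-      -> [-63, -63]
drop   -> [-63]
dup    -> [-63, -63]
dup    -> [-63, -63, -63]
6      -> [-63, -63, -63, 6]
mod    -> [-63, -63, -3]
*      -> [-63, 189]
-      -> [-252]
negate -> [252]
negate -> [-252]
negate -> [252]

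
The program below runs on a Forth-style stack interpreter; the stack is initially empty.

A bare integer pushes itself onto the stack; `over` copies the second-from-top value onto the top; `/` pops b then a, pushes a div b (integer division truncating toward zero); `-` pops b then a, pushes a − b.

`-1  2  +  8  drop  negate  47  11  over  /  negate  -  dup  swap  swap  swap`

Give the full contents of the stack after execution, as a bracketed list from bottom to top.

[-1, 47, 47]

-1      -1
2       -1 2
+       1
8       1 8
drop    1
negate  -1
47      -1 47
11      -1 47 11
over    -1 47 11 47
/       -1 47 0
negate  -1 47 0
-       -1 47
dup     -1 47 47
swap    -1 47 47
swap    -1 47 47
swap    -1 47 47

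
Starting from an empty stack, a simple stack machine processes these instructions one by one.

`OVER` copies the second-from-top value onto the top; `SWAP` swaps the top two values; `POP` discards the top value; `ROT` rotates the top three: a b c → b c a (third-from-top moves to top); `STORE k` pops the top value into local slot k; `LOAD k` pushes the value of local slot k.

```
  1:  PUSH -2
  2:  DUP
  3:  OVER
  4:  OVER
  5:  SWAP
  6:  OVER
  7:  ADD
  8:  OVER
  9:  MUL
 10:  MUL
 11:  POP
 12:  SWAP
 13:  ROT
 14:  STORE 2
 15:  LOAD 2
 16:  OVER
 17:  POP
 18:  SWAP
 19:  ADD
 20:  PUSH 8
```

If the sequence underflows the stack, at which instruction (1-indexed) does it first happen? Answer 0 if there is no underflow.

PUSH -2 → -2
DUP     → -2 -2
OVER    → -2 -2 -2
OVER    → -2 -2 -2 -2
SWAP    → -2 -2 -2 -2
OVER    → -2 -2 -2 -2 -2
ADD     → -2 -2 -2 -4
OVER    → -2 -2 -2 -4 -2
MUL     → -2 -2 -2 8
MUL     → -2 -2 -16
POP     → -2 -2
SWAP    → -2 -2
ROT  — needs 3 operands, stack has 2 → underflow

13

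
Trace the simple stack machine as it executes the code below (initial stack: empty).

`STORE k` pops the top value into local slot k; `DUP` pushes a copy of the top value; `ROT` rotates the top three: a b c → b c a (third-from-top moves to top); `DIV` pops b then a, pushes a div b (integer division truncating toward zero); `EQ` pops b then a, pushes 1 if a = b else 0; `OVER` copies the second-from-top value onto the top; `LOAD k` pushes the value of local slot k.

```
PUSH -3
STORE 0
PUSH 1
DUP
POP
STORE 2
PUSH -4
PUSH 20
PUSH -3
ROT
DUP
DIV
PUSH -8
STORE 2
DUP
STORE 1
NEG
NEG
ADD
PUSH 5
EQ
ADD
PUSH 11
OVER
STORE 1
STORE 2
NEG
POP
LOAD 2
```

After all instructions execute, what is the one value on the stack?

11

PUSH -3  [-3]
STORE 0  []
PUSH 1   [1]
DUP      [1, 1]
POP      [1]
STORE 2  []
PUSH -4  [-4]
PUSH 20  [-4, 20]
PUSH -3  [-4, 20, -3]
ROT      [20, -3, -4]
DUP      [20, -3, -4, -4]
DIV      [20, -3, 1]
PUSH -8  [20, -3, 1, -8]
STORE 2  [20, -3, 1]
DUP      [20, -3, 1, 1]
STORE 1  [20, -3, 1]
NEG      [20, -3, -1]
NEG      [20, -3, 1]
ADD      [20, -2]
PUSH 5   [20, -2, 5]
EQ       [20, 0]
ADD      [20]
PUSH 11  [20, 11]
OVER     [20, 11, 20]
STORE 1  [20, 11]
STORE 2  [20]
NEG      [-20]
POP      []
LOAD 2   [11]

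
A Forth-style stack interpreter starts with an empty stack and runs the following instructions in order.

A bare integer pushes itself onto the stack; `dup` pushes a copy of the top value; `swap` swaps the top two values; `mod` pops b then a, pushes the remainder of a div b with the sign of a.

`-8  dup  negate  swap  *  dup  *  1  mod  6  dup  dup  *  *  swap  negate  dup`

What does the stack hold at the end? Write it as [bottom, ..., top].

-8      [-8]
dup     [-8, -8]
negate  [-8, 8]
swap    [8, -8]
*       [-64]
dup     [-64, -64]
*       [4096]
1       [4096, 1]
mod     [0]
6       [0, 6]
dup     [0, 6, 6]
dup     [0, 6, 6, 6]
*       [0, 6, 36]
*       [0, 216]
swap    [216, 0]
negate  [216, 0]
dup     [216, 0, 0]

[216, 0, 0]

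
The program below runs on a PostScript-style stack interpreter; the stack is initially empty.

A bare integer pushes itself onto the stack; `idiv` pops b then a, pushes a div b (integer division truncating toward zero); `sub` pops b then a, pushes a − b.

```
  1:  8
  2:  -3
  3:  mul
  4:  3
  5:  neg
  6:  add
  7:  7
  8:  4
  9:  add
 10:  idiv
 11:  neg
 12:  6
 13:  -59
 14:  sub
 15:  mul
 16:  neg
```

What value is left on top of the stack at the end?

8     [8]
-3    [8, -3]
mul   [-24]
3     [-24, 3]
neg   [-24, -3]
add   [-27]
7     [-27, 7]
4     [-27, 7, 4]
add   [-27, 11]
idiv  [-2]
neg   [2]
6     [2, 6]
-59   [2, 6, -59]
sub   [2, 65]
mul   [130]
neg   [-130]

-130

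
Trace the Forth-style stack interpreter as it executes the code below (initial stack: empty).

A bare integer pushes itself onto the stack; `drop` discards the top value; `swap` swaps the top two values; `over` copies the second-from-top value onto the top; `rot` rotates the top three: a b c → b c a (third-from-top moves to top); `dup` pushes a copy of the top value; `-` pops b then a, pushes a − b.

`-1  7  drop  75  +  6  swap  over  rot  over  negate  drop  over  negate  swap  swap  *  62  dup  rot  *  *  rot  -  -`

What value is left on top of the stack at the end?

138464

-1     -> [-1]
7      -> [-1, 7]
drop   -> [-1]
75     -> [-1, 75]
+      -> [74]
6      -> [74, 6]
swap   -> [6, 74]
over   -> [6, 74, 6]
rot    -> [74, 6, 6]
over   -> [74, 6, 6, 6]
negate -> [74, 6, 6, -6]
drop   -> [74, 6, 6]
over   -> [74, 6, 6, 6]
negate -> [74, 6, 6, -6]
swap   -> [74, 6, -6, 6]
swap   -> [74, 6, 6, -6]
*      -> [74, 6, -36]
62     -> [74, 6, -36, 62]
dup    -> [74, 6, -36, 62, 62]
rot    -> [74, 6, 62, 62, -36]
*      -> [74, 6, 62, -2232]
*      -> [74, 6, -138384]
rot    -> [6, -138384, 74]
-      -> [6, -138458]
-      -> [138464]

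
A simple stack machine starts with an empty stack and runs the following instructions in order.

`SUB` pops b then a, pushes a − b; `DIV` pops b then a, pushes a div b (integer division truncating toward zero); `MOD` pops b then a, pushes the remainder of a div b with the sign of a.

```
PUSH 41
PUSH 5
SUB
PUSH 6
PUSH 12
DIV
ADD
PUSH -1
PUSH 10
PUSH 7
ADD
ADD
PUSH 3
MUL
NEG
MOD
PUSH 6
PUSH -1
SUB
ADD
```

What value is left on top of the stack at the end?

43

PUSH 41 → 41
PUSH 5  → 41 5
SUB     → 36
PUSH 6  → 36 6
PUSH 12 → 36 6 12
DIV     → 36 0
ADD     → 36
PUSH -1 → 36 -1
PUSH 10 → 36 -1 10
PUSH 7  → 36 -1 10 7
ADD     → 36 -1 17
ADD     → 36 16
PUSH 3  → 36 16 3
MUL     → 36 48
NEG     → 36 -48
MOD     → 36
PUSH 6  → 36 6
PUSH -1 → 36 6 -1
SUB     → 36 7
ADD     → 43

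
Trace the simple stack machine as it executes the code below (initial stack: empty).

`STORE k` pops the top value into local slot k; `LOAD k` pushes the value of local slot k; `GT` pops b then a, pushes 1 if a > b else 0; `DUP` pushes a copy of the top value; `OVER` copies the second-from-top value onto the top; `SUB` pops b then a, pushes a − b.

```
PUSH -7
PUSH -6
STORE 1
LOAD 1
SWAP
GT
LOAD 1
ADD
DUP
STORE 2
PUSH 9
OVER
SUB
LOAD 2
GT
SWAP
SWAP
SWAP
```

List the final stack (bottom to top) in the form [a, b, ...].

PUSH -7 : -7
PUSH -6 : -7 -6
STORE 1 : -7
LOAD 1  : -7 -6
SWAP    : -6 -7
GT      : 1
LOAD 1  : 1 -6
ADD     : -5
DUP     : -5 -5
STORE 2 : -5
PUSH 9  : -5 9
OVER    : -5 9 -5
SUB     : -5 14
LOAD 2  : -5 14 -5
GT      : -5 1
SWAP    : 1 -5
SWAP    : -5 1
SWAP    : 1 -5

[1, -5]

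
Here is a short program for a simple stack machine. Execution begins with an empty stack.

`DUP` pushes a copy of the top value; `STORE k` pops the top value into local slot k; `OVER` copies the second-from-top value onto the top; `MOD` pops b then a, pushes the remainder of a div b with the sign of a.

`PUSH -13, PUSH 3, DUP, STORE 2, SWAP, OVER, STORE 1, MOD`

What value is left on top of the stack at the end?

3

PUSH -13  -13
PUSH 3    -13 3
DUP       -13 3 3
STORE 2   -13 3
SWAP      3 -13
OVER      3 -13 3
STORE 1   3 -13
MOD       3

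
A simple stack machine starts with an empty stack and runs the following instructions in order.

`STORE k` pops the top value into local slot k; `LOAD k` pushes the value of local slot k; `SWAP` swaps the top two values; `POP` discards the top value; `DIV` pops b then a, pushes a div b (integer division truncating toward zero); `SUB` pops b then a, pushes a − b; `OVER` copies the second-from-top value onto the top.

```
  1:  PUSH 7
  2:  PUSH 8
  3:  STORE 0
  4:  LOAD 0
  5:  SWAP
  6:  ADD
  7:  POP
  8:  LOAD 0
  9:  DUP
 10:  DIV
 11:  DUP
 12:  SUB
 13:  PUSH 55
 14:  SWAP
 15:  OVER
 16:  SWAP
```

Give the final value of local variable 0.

PUSH 7  : 7
PUSH 8  : 7 8
STORE 0 : 7
LOAD 0  : 7 8
SWAP    : 8 7
ADD     : 15
POP     : (empty)
LOAD 0  : 8
DUP     : 8 8
DIV     : 1
DUP     : 1 1
SUB     : 0
PUSH 55 : 0 55
SWAP    : 55 0
OVER    : 55 0 55
SWAP    : 55 55 0

8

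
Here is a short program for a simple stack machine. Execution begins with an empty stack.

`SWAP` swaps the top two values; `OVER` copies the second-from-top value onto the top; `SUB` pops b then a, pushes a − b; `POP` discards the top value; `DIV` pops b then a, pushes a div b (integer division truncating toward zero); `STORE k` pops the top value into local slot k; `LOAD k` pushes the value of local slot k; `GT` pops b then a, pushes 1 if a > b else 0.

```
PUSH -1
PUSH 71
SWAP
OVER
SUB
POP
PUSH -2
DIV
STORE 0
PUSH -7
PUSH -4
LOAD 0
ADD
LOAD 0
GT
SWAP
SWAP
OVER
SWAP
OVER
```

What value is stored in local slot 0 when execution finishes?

-35

PUSH -1 → [-1]
PUSH 71 → [-1, 71]
SWAP    → [71, -1]
OVER    → [71, -1, 71]
SUB     → [71, -72]
POP     → [71]
PUSH -2 → [71, -2]
DIV     → [-35]
STORE 0 → []
PUSH -7 → [-7]
PUSH -4 → [-7, -4]
LOAD 0  → [-7, -4, -35]
ADD     → [-7, -39]
LOAD 0  → [-7, -39, -35]
GT      → [-7, 0]
SWAP    → [0, -7]
SWAP    → [-7, 0]
OVER    → [-7, 0, -7]
SWAP    → [-7, -7, 0]
OVER    → [-7, -7, 0, -7]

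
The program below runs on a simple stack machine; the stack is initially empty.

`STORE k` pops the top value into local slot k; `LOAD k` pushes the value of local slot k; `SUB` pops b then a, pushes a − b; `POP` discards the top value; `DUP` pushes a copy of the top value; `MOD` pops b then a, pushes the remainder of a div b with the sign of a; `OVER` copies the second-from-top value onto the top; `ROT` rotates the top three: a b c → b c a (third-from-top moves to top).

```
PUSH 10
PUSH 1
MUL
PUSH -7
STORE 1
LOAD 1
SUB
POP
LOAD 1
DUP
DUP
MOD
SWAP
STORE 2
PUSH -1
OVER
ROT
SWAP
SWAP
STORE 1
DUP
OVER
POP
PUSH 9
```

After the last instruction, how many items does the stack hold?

PUSH 10 -> 10
PUSH 1  -> 10 1
MUL     -> 10
PUSH -7 -> 10 -7
STORE 1 -> 10
LOAD 1  -> 10 -7
SUB     -> 17
POP     -> (empty)
LOAD 1  -> -7
DUP     -> -7 -7
DUP     -> -7 -7 -7
MOD     -> -7 0
SWAP    -> 0 -7
STORE 2 -> 0
PUSH -1 -> 0 -1
OVER    -> 0 -1 0
ROT     -> -1 0 0
SWAP    -> -1 0 0
SWAP    -> -1 0 0
STORE 1 -> -1 0
DUP     -> -1 0 0
OVER    -> -1 0 0 0
POP     -> -1 0 0
PUSH 9  -> -1 0 0 9

4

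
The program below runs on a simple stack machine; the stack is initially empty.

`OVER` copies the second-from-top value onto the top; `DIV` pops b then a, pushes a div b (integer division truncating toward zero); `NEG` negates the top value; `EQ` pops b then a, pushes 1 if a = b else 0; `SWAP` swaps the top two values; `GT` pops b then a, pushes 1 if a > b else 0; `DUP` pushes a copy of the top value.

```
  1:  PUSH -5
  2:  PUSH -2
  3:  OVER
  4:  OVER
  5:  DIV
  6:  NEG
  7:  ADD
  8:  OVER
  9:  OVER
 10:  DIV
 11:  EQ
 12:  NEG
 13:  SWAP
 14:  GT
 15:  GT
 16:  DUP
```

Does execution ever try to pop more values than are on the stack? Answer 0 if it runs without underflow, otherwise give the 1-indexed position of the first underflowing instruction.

15

PUSH -5 -> [-5]
PUSH -2 -> [-5, -2]
OVER    -> [-5, -2, -5]
OVER    -> [-5, -2, -5, -2]
DIV     -> [-5, -2, 2]
NEG     -> [-5, -2, -2]
ADD     -> [-5, -4]
OVER    -> [-5, -4, -5]
OVER    -> [-5, -4, -5, -4]
DIV     -> [-5, -4, 1]
EQ      -> [-5, 0]
NEG     -> [-5, 0]
SWAP    -> [0, -5]
GT      -> [1]
GT  — needs 2 operands, stack has 1 → underflow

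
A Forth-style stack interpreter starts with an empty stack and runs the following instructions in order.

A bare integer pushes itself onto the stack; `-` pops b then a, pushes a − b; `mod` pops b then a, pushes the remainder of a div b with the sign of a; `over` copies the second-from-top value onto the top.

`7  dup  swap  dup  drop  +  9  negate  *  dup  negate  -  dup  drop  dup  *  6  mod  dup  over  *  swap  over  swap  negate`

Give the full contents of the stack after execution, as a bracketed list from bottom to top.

[0, 0, 0]

7      → 7
dup    → 7 7
swap   → 7 7
dup    → 7 7 7
drop   → 7 7
+      → 14
9      → 14 9
negate → 14 -9
*      → -126
dup    → -126 -126
negate → -126 126
-      → -252
dup    → -252 -252
drop   → -252
dup    → -252 -252
*      → 63504
6      → 63504 6
mod    → 0
dup    → 0 0
over   → 0 0 0
*      → 0 0
swap   → 0 0
over   → 0 0 0
swap   → 0 0 0
negate → 0 0 0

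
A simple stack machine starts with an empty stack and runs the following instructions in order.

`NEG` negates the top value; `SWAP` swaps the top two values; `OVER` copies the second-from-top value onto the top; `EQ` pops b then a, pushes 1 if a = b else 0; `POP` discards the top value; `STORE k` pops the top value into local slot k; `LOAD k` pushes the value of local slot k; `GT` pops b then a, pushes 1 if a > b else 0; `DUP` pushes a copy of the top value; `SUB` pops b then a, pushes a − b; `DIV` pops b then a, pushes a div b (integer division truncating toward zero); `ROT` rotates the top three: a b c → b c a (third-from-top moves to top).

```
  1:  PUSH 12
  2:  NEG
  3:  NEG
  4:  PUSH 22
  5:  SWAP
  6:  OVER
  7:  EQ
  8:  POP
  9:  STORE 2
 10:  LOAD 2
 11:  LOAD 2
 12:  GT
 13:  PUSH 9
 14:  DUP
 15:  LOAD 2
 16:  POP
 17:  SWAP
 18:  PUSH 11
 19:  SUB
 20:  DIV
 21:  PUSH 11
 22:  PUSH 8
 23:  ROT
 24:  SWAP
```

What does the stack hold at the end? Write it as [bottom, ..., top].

PUSH 12  [12]
NEG      [-12]
NEG      [12]
PUSH 22  [12, 22]
SWAP     [22, 12]
OVER     [22, 12, 22]
EQ       [22, 0]
POP      [22]
STORE 2  []
LOAD 2   [22]
LOAD 2   [22, 22]
GT       [0]
PUSH 9   [0, 9]
DUP      [0, 9, 9]
LOAD 2   [0, 9, 9, 22]
POP      [0, 9, 9]
SWAP     [0, 9, 9]
PUSH 11  [0, 9, 9, 11]
SUB      [0, 9, -2]
DIV      [0, -4]
PUSH 11  [0, -4, 11]
PUSH 8   [0, -4, 11, 8]
ROT      [0, 11, 8, -4]
SWAP     [0, 11, -4, 8]

[0, 11, -4, 8]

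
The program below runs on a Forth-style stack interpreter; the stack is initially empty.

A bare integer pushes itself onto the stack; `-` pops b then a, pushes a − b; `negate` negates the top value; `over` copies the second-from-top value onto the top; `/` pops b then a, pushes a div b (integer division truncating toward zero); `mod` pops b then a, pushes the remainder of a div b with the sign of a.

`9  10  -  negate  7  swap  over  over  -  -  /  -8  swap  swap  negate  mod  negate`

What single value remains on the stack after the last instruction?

1

9       [9]
10      [9, 10]
-       [-1]
negate  [1]
7       [1, 7]
swap    [7, 1]
over    [7, 1, 7]
over    [7, 1, 7, 1]
-       [7, 1, 6]
-       [7, -5]
/       [-1]
-8      [-1, -8]
swap    [-8, -1]
swap    [-1, -8]
negate  [-1, 8]
mod     [-1]
negate  [1]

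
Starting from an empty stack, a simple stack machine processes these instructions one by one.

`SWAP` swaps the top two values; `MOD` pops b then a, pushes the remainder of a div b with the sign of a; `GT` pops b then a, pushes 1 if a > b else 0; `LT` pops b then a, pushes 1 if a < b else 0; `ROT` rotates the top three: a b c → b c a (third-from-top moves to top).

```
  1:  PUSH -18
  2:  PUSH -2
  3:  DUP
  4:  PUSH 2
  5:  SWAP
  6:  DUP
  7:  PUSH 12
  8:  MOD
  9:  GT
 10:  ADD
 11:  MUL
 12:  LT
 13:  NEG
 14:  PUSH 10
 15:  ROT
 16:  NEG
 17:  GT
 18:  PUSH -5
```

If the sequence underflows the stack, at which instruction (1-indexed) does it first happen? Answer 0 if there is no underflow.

15

PUSH -18 : -18
PUSH -2  : -18 -2
DUP      : -18 -2 -2
PUSH 2   : -18 -2 -2 2
SWAP     : -18 -2 2 -2
DUP      : -18 -2 2 -2 -2
PUSH 12  : -18 -2 2 -2 -2 12
MOD      : -18 -2 2 -2 -2
GT       : -18 -2 2 0
ADD      : -18 -2 2
MUL      : -18 -4
LT       : 1
NEG      : -1
PUSH 10  : -1 10
ROT  — needs 3 operands, stack has 2 → underflow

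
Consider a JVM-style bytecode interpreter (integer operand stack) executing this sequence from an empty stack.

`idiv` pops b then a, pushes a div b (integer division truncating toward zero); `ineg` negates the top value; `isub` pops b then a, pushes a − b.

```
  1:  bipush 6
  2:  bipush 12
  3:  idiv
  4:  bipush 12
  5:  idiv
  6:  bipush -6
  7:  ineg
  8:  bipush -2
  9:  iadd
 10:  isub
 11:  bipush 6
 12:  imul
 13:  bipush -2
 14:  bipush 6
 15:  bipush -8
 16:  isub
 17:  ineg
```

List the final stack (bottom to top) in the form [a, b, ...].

[-24, -2, -14]

bipush 6   6
bipush 12  6 12
idiv       0
bipush 12  0 12
idiv       0
bipush -6  0 -6
ineg       0 6
bipush -2  0 6 -2
iadd       0 4
isub       -4
bipush 6   -4 6
imul       -24
bipush -2  -24 -2
bipush 6   -24 -2 6
bipush -8  -24 -2 6 -8
isub       -24 -2 14
ineg       -24 -2 -14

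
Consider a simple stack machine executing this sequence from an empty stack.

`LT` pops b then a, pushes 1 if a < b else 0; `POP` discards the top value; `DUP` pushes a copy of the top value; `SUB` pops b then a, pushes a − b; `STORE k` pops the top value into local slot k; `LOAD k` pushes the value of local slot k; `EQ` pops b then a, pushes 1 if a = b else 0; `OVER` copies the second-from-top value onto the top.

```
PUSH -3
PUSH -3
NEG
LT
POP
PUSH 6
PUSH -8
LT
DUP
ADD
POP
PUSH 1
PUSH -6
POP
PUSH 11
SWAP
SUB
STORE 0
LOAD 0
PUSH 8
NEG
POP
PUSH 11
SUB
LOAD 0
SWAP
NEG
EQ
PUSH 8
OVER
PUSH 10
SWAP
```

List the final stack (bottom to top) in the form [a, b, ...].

[0, 8, 10, 0]

PUSH -3 : [-3]
PUSH -3 : [-3, -3]
NEG     : [-3, 3]
LT      : [1]
POP     : []
PUSH 6  : [6]
PUSH -8 : [6, -8]
LT      : [0]
DUP     : [0, 0]
ADD     : [0]
POP     : []
PUSH 1  : [1]
PUSH -6 : [1, -6]
POP     : [1]
PUSH 11 : [1, 11]
SWAP    : [11, 1]
SUB     : [10]
STORE 0 : []
LOAD 0  : [10]
PUSH 8  : [10, 8]
NEG     : [10, -8]
POP     : [10]
PUSH 11 : [10, 11]
SUB     : [-1]
LOAD 0  : [-1, 10]
SWAP    : [10, -1]
NEG     : [10, 1]
EQ      : [0]
PUSH 8  : [0, 8]
OVER    : [0, 8, 0]
PUSH 10 : [0, 8, 0, 10]
SWAP    : [0, 8, 10, 0]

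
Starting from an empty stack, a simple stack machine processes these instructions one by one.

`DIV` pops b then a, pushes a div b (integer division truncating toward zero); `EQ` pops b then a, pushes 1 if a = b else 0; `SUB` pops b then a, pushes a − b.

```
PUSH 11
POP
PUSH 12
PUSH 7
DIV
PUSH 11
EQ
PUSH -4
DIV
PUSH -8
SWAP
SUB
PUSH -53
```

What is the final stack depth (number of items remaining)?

PUSH 11   11
POP       (empty)
PUSH 12   12
PUSH 7    12 7
DIV       1
PUSH 11   1 11
EQ        0
PUSH -4   0 -4
DIV       0
PUSH -8   0 -8
SWAP      -8 0
SUB       -8
PUSH -53  -8 -53

2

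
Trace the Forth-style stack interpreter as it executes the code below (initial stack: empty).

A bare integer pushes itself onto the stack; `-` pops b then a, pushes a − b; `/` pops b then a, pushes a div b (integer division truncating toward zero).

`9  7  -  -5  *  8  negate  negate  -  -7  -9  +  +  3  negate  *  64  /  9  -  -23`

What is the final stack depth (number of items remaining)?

2

9      → [9]
7      → [9, 7]
-      → [2]
-5     → [2, -5]
*      → [-10]
8      → [-10, 8]
negate → [-10, -8]
negate → [-10, 8]
-      → [-18]
-7     → [-18, -7]
-9     → [-18, -7, -9]
+      → [-18, -16]
+      → [-34]
3      → [-34, 3]
negate → [-34, -3]
*      → [102]
64     → [102, 64]
/      → [1]
9      → [1, 9]
-      → [-8]
-23    → [-8, -23]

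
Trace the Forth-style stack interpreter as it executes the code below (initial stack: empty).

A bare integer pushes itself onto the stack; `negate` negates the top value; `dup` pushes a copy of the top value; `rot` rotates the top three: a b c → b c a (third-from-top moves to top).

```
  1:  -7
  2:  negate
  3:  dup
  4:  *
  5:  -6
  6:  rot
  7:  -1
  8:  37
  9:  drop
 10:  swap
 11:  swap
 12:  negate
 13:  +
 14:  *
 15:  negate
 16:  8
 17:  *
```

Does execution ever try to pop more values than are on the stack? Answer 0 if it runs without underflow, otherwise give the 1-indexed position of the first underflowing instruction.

6

-7      -7
negate  7
dup     7 7
*       49
-6      49 -6
rot  — needs 3 operands, stack has 2 → underflow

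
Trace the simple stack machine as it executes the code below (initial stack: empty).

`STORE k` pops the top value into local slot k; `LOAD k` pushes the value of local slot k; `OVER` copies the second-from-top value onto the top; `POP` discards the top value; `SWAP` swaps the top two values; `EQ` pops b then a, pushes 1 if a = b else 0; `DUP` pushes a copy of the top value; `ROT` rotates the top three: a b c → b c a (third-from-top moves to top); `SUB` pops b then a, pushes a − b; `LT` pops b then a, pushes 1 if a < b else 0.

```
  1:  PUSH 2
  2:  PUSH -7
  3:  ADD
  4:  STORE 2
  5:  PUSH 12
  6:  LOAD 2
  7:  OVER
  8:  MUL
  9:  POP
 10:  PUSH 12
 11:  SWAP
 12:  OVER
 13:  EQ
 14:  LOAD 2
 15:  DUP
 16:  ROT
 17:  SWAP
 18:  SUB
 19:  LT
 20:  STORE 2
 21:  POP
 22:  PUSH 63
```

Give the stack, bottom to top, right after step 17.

PUSH 2  : 2
PUSH -7 : 2 -7
ADD     : -5
STORE 2 : (empty)
PUSH 12 : 12
LOAD 2  : 12 -5
OVER    : 12 -5 12
MUL     : 12 -60
POP     : 12
PUSH 12 : 12 12
SWAP    : 12 12
OVER    : 12 12 12
EQ      : 12 1
LOAD 2  : 12 1 -5
DUP     : 12 1 -5 -5
ROT     : 12 -5 -5 1
SWAP    : 12 -5 1 -5

[12, -5, 1, -5]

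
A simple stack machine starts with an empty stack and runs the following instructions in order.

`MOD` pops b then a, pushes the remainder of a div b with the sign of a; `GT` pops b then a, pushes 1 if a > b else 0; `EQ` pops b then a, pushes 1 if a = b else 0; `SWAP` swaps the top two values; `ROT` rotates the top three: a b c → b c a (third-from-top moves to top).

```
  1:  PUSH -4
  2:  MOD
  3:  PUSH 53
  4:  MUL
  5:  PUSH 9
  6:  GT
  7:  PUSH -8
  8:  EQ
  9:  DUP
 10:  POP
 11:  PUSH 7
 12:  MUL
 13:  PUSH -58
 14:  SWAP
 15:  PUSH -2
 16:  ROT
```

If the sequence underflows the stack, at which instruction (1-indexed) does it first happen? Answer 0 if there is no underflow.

PUSH -4 -> [-4]
MOD  — needs 2 operands, stack has 1 → underflow

2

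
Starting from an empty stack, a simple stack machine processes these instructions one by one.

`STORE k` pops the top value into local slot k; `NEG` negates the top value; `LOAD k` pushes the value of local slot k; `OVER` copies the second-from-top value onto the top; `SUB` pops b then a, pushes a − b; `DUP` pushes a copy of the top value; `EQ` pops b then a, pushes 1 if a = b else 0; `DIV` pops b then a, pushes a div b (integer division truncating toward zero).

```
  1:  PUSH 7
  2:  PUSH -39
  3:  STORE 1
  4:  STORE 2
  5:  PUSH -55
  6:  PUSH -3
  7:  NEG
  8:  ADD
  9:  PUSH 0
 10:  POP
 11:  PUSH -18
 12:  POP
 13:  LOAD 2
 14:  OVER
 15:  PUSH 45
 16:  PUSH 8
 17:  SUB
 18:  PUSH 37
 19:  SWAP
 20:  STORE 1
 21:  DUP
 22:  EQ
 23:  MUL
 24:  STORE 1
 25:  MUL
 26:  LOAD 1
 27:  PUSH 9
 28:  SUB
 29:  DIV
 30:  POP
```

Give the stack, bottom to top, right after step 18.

PUSH 7   : 7
PUSH -39 : 7 -39
STORE 1  : 7
STORE 2  : (empty)
PUSH -55 : -55
PUSH -3  : -55 -3
NEG      : -55 3
ADD      : -52
PUSH 0   : -52 0
POP      : -52
PUSH -18 : -52 -18
POP      : -52
LOAD 2   : -52 7
OVER     : -52 7 -52
PUSH 45  : -52 7 -52 45
PUSH 8   : -52 7 -52 45 8
SUB      : -52 7 -52 37
PUSH 37  : -52 7 -52 37 37

[-52, 7, -52, 37, 37]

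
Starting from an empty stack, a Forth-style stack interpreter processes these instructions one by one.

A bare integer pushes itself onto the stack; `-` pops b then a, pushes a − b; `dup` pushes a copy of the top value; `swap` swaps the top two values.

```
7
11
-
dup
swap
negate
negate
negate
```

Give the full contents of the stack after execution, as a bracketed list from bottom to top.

[-4, 4]

7       7
11      7 11
-       -4
dup     -4 -4
swap    -4 -4
negate  -4 4
negate  -4 -4
negate  -4 4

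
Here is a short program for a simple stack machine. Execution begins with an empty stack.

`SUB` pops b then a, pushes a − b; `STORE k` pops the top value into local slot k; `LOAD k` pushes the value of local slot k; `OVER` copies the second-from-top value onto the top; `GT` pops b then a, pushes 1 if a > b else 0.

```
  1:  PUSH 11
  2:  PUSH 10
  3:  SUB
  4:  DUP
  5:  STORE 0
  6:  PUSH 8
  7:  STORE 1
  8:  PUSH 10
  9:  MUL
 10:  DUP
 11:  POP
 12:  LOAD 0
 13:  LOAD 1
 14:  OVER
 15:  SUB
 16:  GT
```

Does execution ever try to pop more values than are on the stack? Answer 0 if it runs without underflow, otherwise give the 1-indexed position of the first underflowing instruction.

PUSH 11 -> 11
PUSH 10 -> 11 10
SUB     -> 1
DUP     -> 1 1
STORE 0 -> 1
PUSH 8  -> 1 8
STORE 1 -> 1
PUSH 10 -> 1 10
MUL     -> 10
DUP     -> 10 10
POP     -> 10
LOAD 0  -> 10 1
LOAD 1  -> 10 1 8
OVER    -> 10 1 8 1
SUB     -> 10 1 7
GT      -> 10 0

0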